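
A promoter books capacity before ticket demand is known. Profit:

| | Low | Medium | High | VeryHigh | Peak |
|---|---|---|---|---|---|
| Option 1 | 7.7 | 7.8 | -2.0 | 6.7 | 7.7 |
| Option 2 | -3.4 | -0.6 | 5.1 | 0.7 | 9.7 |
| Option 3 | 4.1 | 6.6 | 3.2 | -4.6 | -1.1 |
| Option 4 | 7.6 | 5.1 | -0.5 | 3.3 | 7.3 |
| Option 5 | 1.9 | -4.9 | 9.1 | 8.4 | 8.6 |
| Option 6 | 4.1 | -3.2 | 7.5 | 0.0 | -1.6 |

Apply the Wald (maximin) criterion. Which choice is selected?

Row minima: Option 1=-2.0, Option 2=-3.4, Option 3=-4.6, Option 4=-0.5, Option 5=-4.9, Option 6=-3.2
Best worst-case = -0.5 → Option 4.

Option 4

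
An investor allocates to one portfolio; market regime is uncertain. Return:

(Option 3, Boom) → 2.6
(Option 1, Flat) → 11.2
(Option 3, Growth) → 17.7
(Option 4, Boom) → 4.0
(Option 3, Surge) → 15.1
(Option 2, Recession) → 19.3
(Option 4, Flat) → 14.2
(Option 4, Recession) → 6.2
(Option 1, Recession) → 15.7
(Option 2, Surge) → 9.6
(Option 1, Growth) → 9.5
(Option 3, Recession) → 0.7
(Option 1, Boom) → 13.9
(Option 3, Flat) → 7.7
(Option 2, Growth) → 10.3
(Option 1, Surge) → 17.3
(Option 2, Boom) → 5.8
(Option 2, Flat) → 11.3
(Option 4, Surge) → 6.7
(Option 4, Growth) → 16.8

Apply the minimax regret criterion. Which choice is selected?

Column bests: Recession=19.3, Flat=14.2, Growth=17.7, Boom=13.9, Surge=17.3.
Option 1 regrets: 3.6, 3.0, 8.2, 0.0, 0.0 → max 8.2
Option 2 regrets: 0.0, 2.9, 7.4, 8.1, 7.7 → max 8.1
Option 3 regrets: 18.6, 6.5, 0.0, 11.3, 2.2 → max 18.6
Option 4 regrets: 13.1, 0.0, 0.9, 9.9, 10.6 → max 13.1
Smallest max regret = 8.1 → Option 2.

Option 2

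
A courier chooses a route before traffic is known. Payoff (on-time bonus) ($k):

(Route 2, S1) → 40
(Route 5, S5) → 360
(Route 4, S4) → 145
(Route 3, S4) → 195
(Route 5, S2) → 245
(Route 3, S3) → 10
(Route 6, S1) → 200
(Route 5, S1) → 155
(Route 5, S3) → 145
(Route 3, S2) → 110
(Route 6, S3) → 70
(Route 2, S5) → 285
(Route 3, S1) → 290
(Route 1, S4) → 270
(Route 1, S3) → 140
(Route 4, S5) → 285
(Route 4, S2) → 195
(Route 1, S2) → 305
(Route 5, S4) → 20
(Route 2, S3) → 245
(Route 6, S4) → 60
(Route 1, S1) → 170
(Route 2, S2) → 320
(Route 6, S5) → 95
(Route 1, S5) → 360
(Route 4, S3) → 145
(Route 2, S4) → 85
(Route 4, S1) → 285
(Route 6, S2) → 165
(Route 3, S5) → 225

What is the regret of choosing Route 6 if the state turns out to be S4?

Best payoff under S4 is 270.
Regret = 270 − 60 = 210.

210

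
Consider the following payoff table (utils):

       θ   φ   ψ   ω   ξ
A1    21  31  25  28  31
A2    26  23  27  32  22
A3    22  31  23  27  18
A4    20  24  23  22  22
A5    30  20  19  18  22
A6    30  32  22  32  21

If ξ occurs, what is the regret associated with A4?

Best payoff under ξ is 31.
Regret = 31 − 22 = 9.

9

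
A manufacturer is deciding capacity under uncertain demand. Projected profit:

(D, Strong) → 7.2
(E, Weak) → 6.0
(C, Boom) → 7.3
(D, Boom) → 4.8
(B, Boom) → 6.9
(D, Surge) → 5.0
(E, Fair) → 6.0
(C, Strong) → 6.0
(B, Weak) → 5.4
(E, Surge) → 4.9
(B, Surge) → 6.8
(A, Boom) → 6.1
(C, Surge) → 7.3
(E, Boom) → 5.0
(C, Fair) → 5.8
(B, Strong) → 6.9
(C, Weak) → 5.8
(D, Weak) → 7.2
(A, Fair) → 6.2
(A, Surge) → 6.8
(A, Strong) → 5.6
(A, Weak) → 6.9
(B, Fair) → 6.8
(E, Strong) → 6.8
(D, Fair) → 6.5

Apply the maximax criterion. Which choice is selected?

Row maxima: A=6.9, B=6.9, C=7.3, D=7.2, E=6.8
Best best-case = 7.3 → C.

C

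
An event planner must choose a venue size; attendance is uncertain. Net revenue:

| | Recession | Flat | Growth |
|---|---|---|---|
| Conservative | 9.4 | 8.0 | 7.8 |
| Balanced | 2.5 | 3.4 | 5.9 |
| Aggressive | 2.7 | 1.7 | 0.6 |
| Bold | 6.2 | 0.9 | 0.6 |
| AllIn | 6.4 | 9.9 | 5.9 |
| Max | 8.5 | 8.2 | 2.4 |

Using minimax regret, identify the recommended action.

Column bests: Recession=9.4, Flat=9.9, Growth=7.8.
Conservative regrets: 0.0, 1.9, 0.0 → max 1.9
Balanced regrets: 6.9, 6.5, 1.9 → max 6.9
Aggressive regrets: 6.7, 8.2, 7.2 → max 8.2
Bold regrets: 3.2, 9.0, 7.2 → max 9.0
AllIn regrets: 3.0, 0.0, 1.9 → max 3.0
Max regrets: 0.9, 1.7, 5.4 → max 5.4
Smallest max regret = 1.9 → Conservative.

Conservative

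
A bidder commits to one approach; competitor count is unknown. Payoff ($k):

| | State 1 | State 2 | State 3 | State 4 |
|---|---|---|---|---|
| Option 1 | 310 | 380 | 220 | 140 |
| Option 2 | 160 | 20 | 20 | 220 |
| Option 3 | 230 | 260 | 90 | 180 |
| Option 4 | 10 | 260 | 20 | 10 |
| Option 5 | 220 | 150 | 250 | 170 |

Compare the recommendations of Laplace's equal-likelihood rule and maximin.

Row averages: Option 1=262.5, Option 2=105, Option 3=190, Option 4=75, Option 5=197.5
Highest average = 262.5 → Option 1.
Row minima: Option 1=140, Option 2=20, Option 3=90, Option 4=10, Option 5=150
Best worst-case = 150 → Option 5.

laplace → Option 1; maximin → Option 5 (disagree)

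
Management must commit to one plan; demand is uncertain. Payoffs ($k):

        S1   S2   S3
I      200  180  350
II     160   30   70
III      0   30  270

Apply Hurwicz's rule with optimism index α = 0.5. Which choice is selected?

I

I: 0.5·350 + 0.5·180 = 265
II: 0.5·160 + 0.5·30 = 95
III: 0.5·270 + 0.5·0 = 135
Highest Hurwicz score = 265 → I.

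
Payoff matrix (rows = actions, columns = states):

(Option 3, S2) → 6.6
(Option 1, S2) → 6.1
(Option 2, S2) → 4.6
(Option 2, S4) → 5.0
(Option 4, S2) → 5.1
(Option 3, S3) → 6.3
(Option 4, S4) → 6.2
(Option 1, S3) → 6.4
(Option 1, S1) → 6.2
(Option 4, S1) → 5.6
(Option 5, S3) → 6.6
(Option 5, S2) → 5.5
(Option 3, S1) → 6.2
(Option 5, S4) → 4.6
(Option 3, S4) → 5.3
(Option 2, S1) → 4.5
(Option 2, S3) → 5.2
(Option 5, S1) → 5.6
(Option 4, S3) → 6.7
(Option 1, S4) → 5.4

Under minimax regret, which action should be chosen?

Column bests: S1=6.2, S2=6.6, S3=6.7, S4=6.2.
Option 1 regrets: 0.0, 0.5, 0.3, 0.8 → max 0.8
Option 2 regrets: 1.7, 2.0, 1.5, 1.2 → max 2.0
Option 3 regrets: 0.0, 0.0, 0.4, 0.9 → max 0.9
Option 4 regrets: 0.6, 1.5, 0.0, 0.0 → max 1.5
Option 5 regrets: 0.6, 1.1, 0.1, 1.6 → max 1.6
Smallest max regret = 0.8 → Option 1.

Option 1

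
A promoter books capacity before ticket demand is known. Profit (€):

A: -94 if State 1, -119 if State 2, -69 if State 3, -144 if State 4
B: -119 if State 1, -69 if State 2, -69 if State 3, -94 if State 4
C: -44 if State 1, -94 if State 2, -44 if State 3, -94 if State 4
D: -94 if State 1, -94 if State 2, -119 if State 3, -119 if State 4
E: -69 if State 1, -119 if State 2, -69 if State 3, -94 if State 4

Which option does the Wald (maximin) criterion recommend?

Row minima: A=-144, B=-119, C=-94, D=-119, E=-119
Best worst-case = -94 → C.

C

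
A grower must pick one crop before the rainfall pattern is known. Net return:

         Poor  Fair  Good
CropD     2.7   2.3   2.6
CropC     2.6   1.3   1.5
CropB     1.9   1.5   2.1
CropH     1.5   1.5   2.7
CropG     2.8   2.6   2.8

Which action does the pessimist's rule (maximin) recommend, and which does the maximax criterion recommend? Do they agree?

maximin → CropG; maximax → CropG (agree)

Row minima: CropD=2.3, CropC=1.3, CropB=1.5, CropH=1.5, CropG=2.6
Best worst-case = 2.6 → CropG.
Row maxima: CropD=2.7, CropC=2.6, CropB=2.1, CropH=2.7, CropG=2.8
Best best-case = 2.8 → CropG.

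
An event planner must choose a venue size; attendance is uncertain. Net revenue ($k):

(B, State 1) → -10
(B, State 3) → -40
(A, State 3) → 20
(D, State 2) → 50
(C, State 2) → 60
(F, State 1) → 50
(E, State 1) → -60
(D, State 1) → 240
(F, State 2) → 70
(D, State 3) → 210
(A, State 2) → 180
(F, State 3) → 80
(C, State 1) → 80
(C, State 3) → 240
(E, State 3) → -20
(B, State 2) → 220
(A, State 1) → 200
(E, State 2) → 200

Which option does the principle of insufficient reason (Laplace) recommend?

D

Row averages: A=400/3, B=170/3, C=380/3, D=500/3, E=40, F=200/3
Highest average = 500/3 → D.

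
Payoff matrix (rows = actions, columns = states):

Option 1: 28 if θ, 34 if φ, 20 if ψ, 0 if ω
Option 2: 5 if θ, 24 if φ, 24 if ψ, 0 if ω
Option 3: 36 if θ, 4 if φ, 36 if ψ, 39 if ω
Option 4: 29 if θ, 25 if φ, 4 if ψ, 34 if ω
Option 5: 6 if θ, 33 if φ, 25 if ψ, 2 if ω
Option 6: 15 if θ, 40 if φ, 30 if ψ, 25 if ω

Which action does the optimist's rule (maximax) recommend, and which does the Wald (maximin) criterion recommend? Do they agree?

maximax → Option 6; maximin → Option 6 (agree)

Row maxima: Option 1=34, Option 2=24, Option 3=39, Option 4=34, Option 5=33, Option 6=40
Best best-case = 40 → Option 6.
Row minima: Option 1=0, Option 2=0, Option 3=4, Option 4=4, Option 5=2, Option 6=15
Best worst-case = 15 → Option 6.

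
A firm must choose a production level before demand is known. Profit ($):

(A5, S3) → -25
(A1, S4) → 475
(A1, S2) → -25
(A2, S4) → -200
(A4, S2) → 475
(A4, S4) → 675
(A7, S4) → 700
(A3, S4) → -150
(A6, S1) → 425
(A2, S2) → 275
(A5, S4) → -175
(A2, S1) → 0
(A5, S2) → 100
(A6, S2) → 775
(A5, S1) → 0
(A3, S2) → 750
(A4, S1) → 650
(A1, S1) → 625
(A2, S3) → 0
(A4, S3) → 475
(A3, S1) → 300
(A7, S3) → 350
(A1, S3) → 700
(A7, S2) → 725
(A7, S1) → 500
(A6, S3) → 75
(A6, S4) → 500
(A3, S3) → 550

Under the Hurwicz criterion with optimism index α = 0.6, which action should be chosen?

A1: 0.6·700 + 0.4·(-25) = 410
A2: 0.6·275 + 0.4·(-200) = 85
A3: 0.6·750 + 0.4·(-150) = 390
A4: 0.6·675 + 0.4·475 = 595
A5: 0.6·100 + 0.4·(-175) = -10
A6: 0.6·775 + 0.4·75 = 495
A7: 0.6·725 + 0.4·350 = 575
Highest Hurwicz score = 595 → A4.

A4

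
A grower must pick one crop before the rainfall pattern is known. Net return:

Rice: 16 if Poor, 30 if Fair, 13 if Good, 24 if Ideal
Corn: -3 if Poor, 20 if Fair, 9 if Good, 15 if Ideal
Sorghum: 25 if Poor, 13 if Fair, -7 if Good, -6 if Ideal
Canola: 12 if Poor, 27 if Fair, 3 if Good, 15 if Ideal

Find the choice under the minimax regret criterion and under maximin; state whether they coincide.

minimax regret → Rice; maximin → Rice (agree)

Column bests: Poor=25, Fair=30, Good=13, Ideal=24.
Rice regrets: 9, 0, 0, 0 → max 9
Corn regrets: 28, 10, 4, 9 → max 28
Sorghum regrets: 0, 17, 20, 30 → max 30
Canola regrets: 13, 3, 10, 9 → max 13
Smallest max regret = 9 → Rice.
Row minima: Rice=13, Corn=-3, Sorghum=-7, Canola=3
Best worst-case = 13 → Rice.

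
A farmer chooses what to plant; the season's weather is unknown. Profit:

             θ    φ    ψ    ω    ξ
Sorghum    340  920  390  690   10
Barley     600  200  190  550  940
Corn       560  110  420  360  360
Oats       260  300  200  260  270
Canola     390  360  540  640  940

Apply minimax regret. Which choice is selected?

Column bests: θ=600, φ=920, ψ=540, ω=690, ξ=940.
Sorghum regrets: 260, 0, 150, 0, 930 → max 930
Barley regrets: 0, 720, 350, 140, 0 → max 720
Corn regrets: 40, 810, 120, 330, 580 → max 810
Oats regrets: 340, 620, 340, 430, 670 → max 670
Canola regrets: 210, 560, 0, 50, 0 → max 560
Smallest max regret = 560 → Canola.

Canola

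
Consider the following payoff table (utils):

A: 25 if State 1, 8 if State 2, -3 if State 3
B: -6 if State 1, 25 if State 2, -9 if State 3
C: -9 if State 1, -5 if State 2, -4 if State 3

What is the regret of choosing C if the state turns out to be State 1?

34

Best payoff under State 1 is 25.
Regret = 25 − (-9) = 34.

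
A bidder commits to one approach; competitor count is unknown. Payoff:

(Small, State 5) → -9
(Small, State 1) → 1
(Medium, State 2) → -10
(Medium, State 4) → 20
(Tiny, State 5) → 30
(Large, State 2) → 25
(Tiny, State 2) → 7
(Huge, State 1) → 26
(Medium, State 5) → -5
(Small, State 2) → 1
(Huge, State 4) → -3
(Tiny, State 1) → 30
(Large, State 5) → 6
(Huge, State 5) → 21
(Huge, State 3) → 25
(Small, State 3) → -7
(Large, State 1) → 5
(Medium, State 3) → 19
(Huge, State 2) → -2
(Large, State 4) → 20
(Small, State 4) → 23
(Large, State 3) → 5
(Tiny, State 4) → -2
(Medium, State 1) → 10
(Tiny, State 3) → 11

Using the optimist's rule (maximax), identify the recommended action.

Row maxima: Tiny=30, Small=23, Medium=20, Large=25, Huge=26
Best best-case = 30 → Tiny.

Tiny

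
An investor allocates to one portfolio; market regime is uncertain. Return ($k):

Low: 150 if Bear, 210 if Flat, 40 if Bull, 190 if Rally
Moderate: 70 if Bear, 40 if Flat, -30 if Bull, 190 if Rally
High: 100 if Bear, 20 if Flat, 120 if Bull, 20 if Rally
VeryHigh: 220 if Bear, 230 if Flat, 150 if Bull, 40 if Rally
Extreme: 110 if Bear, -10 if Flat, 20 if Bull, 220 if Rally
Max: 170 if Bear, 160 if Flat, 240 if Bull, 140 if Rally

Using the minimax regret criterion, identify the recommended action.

Column bests: Bear=220, Flat=230, Bull=240, Rally=220.
Low regrets: 70, 20, 200, 30 → max 200
Moderate regrets: 150, 190, 270, 30 → max 270
High regrets: 120, 210, 120, 200 → max 210
VeryHigh regrets: 0, 0, 90, 180 → max 180
Extreme regrets: 110, 240, 220, 0 → max 240
Max regrets: 50, 70, 0, 80 → max 80
Smallest max regret = 80 → Max.

Max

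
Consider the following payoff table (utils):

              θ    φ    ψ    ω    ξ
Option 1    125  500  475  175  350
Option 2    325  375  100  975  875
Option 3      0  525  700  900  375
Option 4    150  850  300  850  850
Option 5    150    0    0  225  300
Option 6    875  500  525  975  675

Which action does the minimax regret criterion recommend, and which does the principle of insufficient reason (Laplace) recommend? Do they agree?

minimax regret → Option 6; laplace → Option 6 (agree)

Column bests: θ=875, φ=850, ψ=700, ω=975, ξ=875.
Option 1 regrets: 750, 350, 225, 800, 525 → max 800
Option 2 regrets: 550, 475, 600, 0, 0 → max 600
Option 3 regrets: 875, 325, 0, 75, 500 → max 875
Option 4 regrets: 725, 0, 400, 125, 25 → max 725
Option 5 regrets: 725, 850, 700, 750, 575 → max 850
Option 6 regrets: 0, 350, 175, 0, 200 → max 350
Smallest max regret = 350 → Option 6.
Row averages: Option 1=325, Option 2=530, Option 3=500, Option 4=600, Option 5=135, Option 6=710
Highest average = 710 → Option 6.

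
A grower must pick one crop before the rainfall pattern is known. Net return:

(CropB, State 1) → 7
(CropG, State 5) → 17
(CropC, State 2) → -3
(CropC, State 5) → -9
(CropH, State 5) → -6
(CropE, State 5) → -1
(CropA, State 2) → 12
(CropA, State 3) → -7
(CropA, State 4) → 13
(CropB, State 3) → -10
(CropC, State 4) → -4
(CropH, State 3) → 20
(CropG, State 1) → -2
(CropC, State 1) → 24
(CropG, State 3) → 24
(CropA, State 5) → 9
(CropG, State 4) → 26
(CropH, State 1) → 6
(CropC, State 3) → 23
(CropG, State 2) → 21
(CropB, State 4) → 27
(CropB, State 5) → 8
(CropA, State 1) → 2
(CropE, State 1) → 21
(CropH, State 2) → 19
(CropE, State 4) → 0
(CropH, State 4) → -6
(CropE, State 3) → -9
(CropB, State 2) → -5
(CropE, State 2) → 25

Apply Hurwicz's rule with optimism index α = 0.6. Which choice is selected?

CropG

CropE: 0.6·25 + 0.4·(-9) = 11.4
CropB: 0.6·27 + 0.4·(-10) = 12.2
CropC: 0.6·24 + 0.4·(-9) = 10.8
CropA: 0.6·13 + 0.4·(-7) = 5
CropH: 0.6·20 + 0.4·(-6) = 9.6
CropG: 0.6·26 + 0.4·(-2) = 14.8
Highest Hurwicz score = 14.8 → CropG.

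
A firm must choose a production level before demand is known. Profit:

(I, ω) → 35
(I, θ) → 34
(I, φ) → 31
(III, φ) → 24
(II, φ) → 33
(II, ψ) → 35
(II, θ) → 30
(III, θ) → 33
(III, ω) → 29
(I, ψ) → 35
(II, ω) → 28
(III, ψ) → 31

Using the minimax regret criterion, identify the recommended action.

I

Column bests: θ=34, φ=33, ψ=35, ω=35.
I regrets: 0, 2, 0, 0 → max 2
II regrets: 4, 0, 0, 7 → max 7
III regrets: 1, 9, 4, 6 → max 9
Smallest max regret = 2 → I.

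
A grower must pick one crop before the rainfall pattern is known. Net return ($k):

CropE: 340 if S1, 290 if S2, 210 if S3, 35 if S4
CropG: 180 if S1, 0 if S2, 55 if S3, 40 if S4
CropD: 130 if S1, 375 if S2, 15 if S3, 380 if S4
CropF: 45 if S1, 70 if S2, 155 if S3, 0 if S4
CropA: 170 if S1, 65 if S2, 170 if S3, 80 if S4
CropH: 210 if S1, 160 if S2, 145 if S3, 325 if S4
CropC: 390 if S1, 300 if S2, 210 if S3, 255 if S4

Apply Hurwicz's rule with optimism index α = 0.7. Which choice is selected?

CropE: 0.7·340 + 0.3·35 = 248.5
CropG: 0.7·180 + 0.3·0 = 126
CropD: 0.7·380 + 0.3·15 = 270.5
CropF: 0.7·155 + 0.3·0 = 108.5
CropA: 0.7·170 + 0.3·65 = 138.5
CropH: 0.7·325 + 0.3·145 = 271
CropC: 0.7·390 + 0.3·210 = 336
Highest Hurwicz score = 336 → CropC.

CropC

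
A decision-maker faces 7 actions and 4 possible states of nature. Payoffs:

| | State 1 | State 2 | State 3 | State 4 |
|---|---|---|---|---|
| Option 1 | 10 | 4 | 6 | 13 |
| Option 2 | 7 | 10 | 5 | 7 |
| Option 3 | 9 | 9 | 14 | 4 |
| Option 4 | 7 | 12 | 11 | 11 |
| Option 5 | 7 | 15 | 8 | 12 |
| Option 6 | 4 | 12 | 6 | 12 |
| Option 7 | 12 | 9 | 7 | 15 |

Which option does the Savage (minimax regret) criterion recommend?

Column bests: State 1=12, State 2=15, State 3=14, State 4=15.
Option 1 regrets: 2, 11, 8, 2 → max 11
Option 2 regrets: 5, 5, 9, 8 → max 9
Option 3 regrets: 3, 6, 0, 11 → max 11
Option 4 regrets: 5, 3, 3, 4 → max 5
Option 5 regrets: 5, 0, 6, 3 → max 6
Option 6 regrets: 8, 3, 8, 3 → max 8
Option 7 regrets: 0, 6, 7, 0 → max 7
Smallest max regret = 5 → Option 4.

Option 4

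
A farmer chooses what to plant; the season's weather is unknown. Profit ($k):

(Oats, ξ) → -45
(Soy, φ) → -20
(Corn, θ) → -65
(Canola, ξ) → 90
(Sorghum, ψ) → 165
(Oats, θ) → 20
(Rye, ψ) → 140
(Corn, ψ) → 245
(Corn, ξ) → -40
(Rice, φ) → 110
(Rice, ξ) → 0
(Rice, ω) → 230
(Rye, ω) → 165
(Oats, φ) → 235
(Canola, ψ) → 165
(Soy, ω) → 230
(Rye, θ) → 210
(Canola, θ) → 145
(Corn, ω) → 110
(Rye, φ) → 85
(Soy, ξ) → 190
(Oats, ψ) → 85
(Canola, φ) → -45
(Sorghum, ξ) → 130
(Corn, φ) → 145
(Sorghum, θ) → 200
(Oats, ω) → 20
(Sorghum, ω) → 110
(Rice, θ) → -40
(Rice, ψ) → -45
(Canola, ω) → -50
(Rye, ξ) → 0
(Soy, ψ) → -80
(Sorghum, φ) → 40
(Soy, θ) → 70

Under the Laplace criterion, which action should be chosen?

Row averages: Oats=63, Canola=61, Rice=51, Soy=78, Sorghum=129, Corn=79, Rye=120
Highest average = 129 → Sorghum.

Sorghum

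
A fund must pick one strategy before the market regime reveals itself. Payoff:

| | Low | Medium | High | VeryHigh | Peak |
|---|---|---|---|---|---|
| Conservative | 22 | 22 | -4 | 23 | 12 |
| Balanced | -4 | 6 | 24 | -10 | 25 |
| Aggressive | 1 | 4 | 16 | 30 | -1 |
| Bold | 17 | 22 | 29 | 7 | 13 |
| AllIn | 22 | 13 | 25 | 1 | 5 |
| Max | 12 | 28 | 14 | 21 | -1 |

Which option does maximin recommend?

Row minima: Conservative=-4, Balanced=-10, Aggressive=-1, Bold=7, AllIn=1, Max=-1
Best worst-case = 7 → Bold.

Bold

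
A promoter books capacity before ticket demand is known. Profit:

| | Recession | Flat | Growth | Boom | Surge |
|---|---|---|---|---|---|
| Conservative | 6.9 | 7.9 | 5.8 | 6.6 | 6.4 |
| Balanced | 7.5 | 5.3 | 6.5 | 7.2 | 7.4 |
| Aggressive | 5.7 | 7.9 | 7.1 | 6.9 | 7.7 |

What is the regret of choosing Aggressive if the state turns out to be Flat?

Best payoff under Flat is 7.9.
Regret = 7.9 − 7.9 = 0.0.

0.0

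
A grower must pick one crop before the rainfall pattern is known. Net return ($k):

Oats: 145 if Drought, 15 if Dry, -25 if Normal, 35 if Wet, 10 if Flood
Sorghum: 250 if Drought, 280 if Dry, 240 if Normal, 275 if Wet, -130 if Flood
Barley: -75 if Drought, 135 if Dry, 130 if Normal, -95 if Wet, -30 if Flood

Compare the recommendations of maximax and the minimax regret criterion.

Row maxima: Oats=145, Sorghum=280, Barley=135
Best best-case = 280 → Sorghum.
Column bests: Drought=250, Dry=280, Normal=240, Wet=275, Flood=10.
Oats regrets: 105, 265, 265, 240, 0 → max 265
Sorghum regrets: 0, 0, 0, 0, 140 → max 140
Barley regrets: 325, 145, 110, 370, 40 → max 370
Smallest max regret = 140 → Sorghum.

maximax → Sorghum; minimax regret → Sorghum (agree)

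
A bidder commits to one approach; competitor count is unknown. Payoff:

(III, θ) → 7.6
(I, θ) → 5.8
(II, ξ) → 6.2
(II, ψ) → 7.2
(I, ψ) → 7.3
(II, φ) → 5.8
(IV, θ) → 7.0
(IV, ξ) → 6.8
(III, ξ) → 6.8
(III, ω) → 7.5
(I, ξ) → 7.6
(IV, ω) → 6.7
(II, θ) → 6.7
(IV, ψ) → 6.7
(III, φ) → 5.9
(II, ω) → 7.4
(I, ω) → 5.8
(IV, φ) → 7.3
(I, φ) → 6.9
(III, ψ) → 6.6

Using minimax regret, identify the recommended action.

IV

Column bests: θ=7.6, φ=7.3, ψ=7.3, ω=7.5, ξ=7.6.
I regrets: 1.8, 0.4, 0.0, 1.7, 0.0 → max 1.8
II regrets: 0.9, 1.5, 0.1, 0.1, 1.4 → max 1.5
III regrets: 0.0, 1.4, 0.7, 0.0, 0.8 → max 1.4
IV regrets: 0.6, 0.0, 0.6, 0.8, 0.8 → max 0.8
Smallest max regret = 0.8 → IV.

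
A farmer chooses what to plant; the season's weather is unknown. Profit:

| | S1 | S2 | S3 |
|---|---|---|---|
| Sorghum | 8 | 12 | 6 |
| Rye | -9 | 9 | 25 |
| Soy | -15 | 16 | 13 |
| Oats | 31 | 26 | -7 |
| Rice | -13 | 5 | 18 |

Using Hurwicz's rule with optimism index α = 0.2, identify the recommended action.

Sorghum: 0.2·12 + 0.8·6 = 7.2
Rye: 0.2·25 + 0.8·(-9) = -2.2
Soy: 0.2·16 + 0.8·(-15) = -8.8
Oats: 0.2·31 + 0.8·(-7) = 0.6
Rice: 0.2·18 + 0.8·(-13) = -6.8
Highest Hurwicz score = 7.2 → Sorghum.

Sorghum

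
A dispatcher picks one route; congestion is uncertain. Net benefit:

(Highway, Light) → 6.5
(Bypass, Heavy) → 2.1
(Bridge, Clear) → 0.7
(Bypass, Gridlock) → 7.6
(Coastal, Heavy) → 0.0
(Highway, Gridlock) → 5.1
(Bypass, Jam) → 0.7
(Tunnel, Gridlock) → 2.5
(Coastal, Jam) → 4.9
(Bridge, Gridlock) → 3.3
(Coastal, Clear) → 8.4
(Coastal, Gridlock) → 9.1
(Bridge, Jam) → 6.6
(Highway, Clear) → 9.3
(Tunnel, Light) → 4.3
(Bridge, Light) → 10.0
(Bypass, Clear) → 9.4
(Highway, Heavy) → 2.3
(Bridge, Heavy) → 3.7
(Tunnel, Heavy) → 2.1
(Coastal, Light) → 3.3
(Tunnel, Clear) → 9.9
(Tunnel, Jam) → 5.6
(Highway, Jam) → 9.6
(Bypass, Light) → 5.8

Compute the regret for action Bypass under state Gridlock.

Best payoff under Gridlock is 9.1.
Regret = 9.1 − 7.6 = 1.5.

1.5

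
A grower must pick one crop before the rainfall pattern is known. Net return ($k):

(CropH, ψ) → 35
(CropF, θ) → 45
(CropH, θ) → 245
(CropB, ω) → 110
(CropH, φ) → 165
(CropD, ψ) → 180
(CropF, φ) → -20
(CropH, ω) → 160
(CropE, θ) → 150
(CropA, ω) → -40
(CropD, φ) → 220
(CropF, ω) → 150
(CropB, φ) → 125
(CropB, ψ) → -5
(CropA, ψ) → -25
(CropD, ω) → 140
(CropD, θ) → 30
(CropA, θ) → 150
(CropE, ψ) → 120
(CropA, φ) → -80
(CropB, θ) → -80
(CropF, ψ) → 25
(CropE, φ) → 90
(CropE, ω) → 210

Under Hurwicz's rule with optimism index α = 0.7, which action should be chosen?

CropD: 0.7·220 + 0.3·30 = 163
CropE: 0.7·210 + 0.3·90 = 174
CropH: 0.7·245 + 0.3·35 = 182
CropA: 0.7·150 + 0.3·(-80) = 81
CropF: 0.7·150 + 0.3·(-20) = 99
CropB: 0.7·125 + 0.3·(-80) = 63.5
Highest Hurwicz score = 182 → CropH.

CropH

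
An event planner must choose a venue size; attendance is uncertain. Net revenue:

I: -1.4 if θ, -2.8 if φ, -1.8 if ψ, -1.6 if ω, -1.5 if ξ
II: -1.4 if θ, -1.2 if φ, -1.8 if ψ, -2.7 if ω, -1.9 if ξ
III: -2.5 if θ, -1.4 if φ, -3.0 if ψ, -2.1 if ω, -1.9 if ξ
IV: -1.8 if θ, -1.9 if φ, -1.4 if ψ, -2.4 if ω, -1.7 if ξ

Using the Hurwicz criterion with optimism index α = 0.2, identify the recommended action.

I: 0.2·(-1.4) + 0.8·(-2.8) = -2.52
II: 0.2·(-1.2) + 0.8·(-2.7) = -2.4
III: 0.2·(-1.4) + 0.8·(-3.0) = -2.68
IV: 0.2·(-1.4) + 0.8·(-2.4) = -2.2
Highest Hurwicz score = -2.2 → IV.

IV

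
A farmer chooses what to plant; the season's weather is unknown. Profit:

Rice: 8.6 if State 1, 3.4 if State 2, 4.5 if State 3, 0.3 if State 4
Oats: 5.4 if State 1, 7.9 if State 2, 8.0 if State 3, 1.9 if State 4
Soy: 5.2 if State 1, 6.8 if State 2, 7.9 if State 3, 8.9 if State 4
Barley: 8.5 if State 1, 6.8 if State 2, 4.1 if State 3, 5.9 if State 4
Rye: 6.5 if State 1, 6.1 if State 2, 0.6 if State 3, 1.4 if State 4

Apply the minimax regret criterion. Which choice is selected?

Soy

Column bests: State 1=8.6, State 2=7.9, State 3=8.0, State 4=8.9.
Rice regrets: 0.0, 4.5, 3.5, 8.6 → max 8.6
Oats regrets: 3.2, 0.0, 0.0, 7.0 → max 7.0
Soy regrets: 3.4, 1.1, 0.1, 0.0 → max 3.4
Barley regrets: 0.1, 1.1, 3.9, 3.0 → max 3.9
Rye regrets: 2.1, 1.8, 7.4, 7.5 → max 7.5
Smallest max regret = 3.4 → Soy.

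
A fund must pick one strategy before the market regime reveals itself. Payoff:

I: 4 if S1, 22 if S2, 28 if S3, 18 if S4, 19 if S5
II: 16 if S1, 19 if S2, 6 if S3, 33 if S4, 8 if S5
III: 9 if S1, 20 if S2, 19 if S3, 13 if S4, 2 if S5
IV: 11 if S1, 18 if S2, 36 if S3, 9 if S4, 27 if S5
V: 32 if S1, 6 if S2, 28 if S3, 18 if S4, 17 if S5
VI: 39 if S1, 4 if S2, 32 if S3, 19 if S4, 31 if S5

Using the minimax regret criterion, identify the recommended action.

V

Column bests: S1=39, S2=22, S3=36, S4=33, S5=31.
I regrets: 35, 0, 8, 15, 12 → max 35
II regrets: 23, 3, 30, 0, 23 → max 30
III regrets: 30, 2, 17, 20, 29 → max 30
IV regrets: 28, 4, 0, 24, 4 → max 28
V regrets: 7, 16, 8, 15, 14 → max 16
VI regrets: 0, 18, 4, 14, 0 → max 18
Smallest max regret = 16 → V.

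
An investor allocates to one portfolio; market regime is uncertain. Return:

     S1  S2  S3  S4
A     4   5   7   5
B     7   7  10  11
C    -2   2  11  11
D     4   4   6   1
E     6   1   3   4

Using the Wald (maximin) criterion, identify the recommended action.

Row minima: A=4, B=7, C=-2, D=1, E=1
Best worst-case = 7 → B.

B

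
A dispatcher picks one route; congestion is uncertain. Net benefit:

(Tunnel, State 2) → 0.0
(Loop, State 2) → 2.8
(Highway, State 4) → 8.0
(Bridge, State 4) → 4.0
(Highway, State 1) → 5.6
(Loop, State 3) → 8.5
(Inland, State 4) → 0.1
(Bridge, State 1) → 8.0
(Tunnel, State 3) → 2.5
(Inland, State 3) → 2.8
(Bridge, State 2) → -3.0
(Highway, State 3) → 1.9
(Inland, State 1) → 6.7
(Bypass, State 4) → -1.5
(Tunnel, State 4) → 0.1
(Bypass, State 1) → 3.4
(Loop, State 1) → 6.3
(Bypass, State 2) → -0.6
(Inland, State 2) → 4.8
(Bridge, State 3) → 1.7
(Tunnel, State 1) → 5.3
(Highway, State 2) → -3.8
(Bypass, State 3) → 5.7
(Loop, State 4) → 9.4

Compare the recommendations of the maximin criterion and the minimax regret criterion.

Row minima: Inland=0.1, Tunnel=0.0, Highway=-3.8, Bridge=-3.0, Bypass=-1.5, Loop=2.8
Best worst-case = 2.8 → Loop.
Column bests: State 1=8.0, State 2=4.8, State 3=8.5, State 4=9.4.
Inland regrets: 1.3, 0.0, 5.7, 9.3 → max 9.3
Tunnel regrets: 2.7, 4.8, 6.0, 9.3 → max 9.3
Highway regrets: 2.4, 8.6, 6.6, 1.4 → max 8.6
Bridge regrets: 0.0, 7.8, 6.8, 5.4 → max 7.8
Bypass regrets: 4.6, 5.4, 2.8, 10.9 → max 10.9
Loop regrets: 1.7, 2.0, 0.0, 0.0 → max 2.0
Smallest max regret = 2.0 → Loop.

maximin → Loop; minimax regret → Loop (agree)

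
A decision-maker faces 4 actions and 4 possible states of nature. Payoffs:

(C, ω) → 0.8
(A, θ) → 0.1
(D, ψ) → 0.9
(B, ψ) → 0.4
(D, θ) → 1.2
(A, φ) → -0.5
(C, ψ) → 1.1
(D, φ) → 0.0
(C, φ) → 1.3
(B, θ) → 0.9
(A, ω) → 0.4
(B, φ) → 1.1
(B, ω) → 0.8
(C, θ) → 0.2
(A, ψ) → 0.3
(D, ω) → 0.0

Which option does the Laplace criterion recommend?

C

Row averages: A=0.075, B=0.8, C=0.85, D=0.525
Highest average = 0.85 → C.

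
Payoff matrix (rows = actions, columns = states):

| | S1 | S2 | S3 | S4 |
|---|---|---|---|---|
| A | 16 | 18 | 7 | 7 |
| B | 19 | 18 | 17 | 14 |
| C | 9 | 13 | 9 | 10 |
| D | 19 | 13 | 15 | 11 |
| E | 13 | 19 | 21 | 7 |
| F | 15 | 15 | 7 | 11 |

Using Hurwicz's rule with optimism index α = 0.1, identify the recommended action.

A: 0.1·18 + 0.9·7 = 8.1
B: 0.1·19 + 0.9·14 = 14.5
C: 0.1·13 + 0.9·9 = 9.4
D: 0.1·19 + 0.9·11 = 11.8
E: 0.1·21 + 0.9·7 = 8.4
F: 0.1·15 + 0.9·7 = 7.8
Highest Hurwicz score = 14.5 → B.

B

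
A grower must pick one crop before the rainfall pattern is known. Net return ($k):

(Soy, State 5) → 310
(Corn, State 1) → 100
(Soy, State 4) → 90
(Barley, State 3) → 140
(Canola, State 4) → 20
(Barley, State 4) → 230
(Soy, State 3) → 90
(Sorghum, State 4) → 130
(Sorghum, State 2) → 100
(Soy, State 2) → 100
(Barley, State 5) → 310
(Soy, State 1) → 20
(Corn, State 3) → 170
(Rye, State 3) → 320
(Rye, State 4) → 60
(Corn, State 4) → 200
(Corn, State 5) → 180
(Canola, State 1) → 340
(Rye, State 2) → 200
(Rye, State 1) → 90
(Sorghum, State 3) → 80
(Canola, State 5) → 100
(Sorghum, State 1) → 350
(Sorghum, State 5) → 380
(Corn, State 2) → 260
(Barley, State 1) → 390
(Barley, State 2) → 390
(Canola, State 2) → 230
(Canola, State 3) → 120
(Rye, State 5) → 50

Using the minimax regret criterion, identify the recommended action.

Barley

Column bests: State 1=390, State 2=390, State 3=320, State 4=230, State 5=380.
Rye regrets: 300, 190, 0, 170, 330 → max 330
Canola regrets: 50, 160, 200, 210, 280 → max 280
Barley regrets: 0, 0, 180, 0, 70 → max 180
Sorghum regrets: 40, 290, 240, 100, 0 → max 290
Corn regrets: 290, 130, 150, 30, 200 → max 290
Soy regrets: 370, 290, 230, 140, 70 → max 370
Smallest max regret = 180 → Barley.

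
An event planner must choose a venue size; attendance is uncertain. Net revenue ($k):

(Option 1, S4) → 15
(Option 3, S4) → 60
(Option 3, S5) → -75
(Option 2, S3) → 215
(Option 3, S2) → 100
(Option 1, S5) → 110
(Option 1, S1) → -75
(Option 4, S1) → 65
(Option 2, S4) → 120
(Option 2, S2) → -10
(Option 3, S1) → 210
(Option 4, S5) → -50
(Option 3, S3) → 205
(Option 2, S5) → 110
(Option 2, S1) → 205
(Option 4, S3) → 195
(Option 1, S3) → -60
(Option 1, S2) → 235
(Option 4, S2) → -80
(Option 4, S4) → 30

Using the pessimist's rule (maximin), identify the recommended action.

Row minima: Option 1=-75, Option 2=-10, Option 3=-75, Option 4=-80
Best worst-case = -10 → Option 2.

Option 2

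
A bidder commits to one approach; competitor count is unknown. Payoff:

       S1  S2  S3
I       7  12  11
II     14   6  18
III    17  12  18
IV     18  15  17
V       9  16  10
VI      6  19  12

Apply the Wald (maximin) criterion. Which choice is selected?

IV

Row minima: I=7, II=6, III=12, IV=15, V=9, VI=6
Best worst-case = 15 → IV.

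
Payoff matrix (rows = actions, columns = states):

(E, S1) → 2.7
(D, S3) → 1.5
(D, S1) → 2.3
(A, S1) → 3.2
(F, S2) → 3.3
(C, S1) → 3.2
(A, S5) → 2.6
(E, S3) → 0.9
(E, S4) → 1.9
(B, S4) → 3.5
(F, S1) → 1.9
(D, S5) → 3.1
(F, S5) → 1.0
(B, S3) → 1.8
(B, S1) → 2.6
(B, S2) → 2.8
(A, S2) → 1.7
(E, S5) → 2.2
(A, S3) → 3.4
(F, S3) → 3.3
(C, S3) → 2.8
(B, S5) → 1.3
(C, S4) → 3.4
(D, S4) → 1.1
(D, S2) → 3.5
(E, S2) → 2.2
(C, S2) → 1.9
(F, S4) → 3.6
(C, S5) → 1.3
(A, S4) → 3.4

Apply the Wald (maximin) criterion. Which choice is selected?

A

Row minima: A=1.7, B=1.3, C=1.3, D=1.1, E=0.9, F=1.0
Best worst-case = 1.7 → A.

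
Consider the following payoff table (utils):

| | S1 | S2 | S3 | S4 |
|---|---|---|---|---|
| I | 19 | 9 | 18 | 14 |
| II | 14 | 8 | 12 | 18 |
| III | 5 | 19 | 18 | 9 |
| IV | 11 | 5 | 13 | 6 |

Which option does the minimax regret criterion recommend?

I

Column bests: S1=19, S2=19, S3=18, S4=18.
I regrets: 0, 10, 0, 4 → max 10
II regrets: 5, 11, 6, 0 → max 11
III regrets: 14, 0, 0, 9 → max 14
IV regrets: 8, 14, 5, 12 → max 14
Smallest max regret = 10 → I.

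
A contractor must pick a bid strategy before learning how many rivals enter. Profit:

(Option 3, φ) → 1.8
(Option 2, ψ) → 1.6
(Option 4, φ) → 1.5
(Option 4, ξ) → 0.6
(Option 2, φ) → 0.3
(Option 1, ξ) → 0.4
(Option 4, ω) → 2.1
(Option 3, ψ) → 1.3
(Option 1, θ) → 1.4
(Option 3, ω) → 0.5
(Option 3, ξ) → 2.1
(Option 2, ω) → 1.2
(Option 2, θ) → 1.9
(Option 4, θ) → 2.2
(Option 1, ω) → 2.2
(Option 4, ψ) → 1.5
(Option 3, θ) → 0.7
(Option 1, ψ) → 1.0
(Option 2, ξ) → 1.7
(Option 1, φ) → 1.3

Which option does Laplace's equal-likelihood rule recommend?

Option 4

Row averages: Option 1=1.26, Option 2=1.34, Option 3=1.28, Option 4=1.58
Highest average = 1.58 → Option 4.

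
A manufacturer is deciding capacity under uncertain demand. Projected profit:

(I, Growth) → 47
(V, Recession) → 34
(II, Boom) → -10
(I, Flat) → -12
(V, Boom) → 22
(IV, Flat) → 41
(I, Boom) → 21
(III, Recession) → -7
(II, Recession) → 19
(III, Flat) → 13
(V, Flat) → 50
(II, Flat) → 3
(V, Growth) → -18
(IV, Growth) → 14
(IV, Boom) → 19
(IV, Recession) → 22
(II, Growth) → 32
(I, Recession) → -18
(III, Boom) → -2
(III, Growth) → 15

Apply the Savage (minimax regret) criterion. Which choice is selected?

IV

Column bests: Recession=34, Flat=50, Growth=47, Boom=22.
I regrets: 52, 62, 0, 1 → max 62
II regrets: 15, 47, 15, 32 → max 47
III regrets: 41, 37, 32, 24 → max 41
IV regrets: 12, 9, 33, 3 → max 33
V regrets: 0, 0, 65, 0 → max 65
Smallest max regret = 33 → IV.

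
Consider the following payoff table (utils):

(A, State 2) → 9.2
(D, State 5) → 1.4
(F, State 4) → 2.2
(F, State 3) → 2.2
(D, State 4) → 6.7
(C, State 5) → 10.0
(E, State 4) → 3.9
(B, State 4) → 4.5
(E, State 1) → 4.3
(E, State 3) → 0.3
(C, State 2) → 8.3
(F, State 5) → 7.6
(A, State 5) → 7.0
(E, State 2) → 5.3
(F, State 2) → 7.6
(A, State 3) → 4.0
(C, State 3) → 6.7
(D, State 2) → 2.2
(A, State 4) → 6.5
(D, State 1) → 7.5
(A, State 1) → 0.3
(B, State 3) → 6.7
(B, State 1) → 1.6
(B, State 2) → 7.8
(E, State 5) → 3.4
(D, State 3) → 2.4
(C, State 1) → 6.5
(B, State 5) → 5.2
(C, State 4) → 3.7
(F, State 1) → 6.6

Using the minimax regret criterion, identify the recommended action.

C

Column bests: State 1=7.5, State 2=9.2, State 3=6.7, State 4=6.7, State 5=10.0.
A regrets: 7.2, 0.0, 2.7, 0.2, 3.0 → max 7.2
B regrets: 5.9, 1.4, 0.0, 2.2, 4.8 → max 5.9
C regrets: 1.0, 0.9, 0.0, 3.0, 0.0 → max 3.0
D regrets: 0.0, 7.0, 4.3, 0.0, 8.6 → max 8.6
E regrets: 3.2, 3.9, 6.4, 2.8, 6.6 → max 6.6
F regrets: 0.9, 1.6, 4.5, 4.5, 2.4 → max 4.5
Smallest max regret = 3.0 → C.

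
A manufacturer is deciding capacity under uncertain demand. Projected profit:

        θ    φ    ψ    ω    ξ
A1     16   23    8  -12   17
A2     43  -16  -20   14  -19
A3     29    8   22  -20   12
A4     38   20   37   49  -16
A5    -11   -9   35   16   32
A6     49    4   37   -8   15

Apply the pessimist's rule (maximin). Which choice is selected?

Row minima: A1=-12, A2=-20, A3=-20, A4=-16, A5=-11, A6=-8
Best worst-case = -8 → A6.

A6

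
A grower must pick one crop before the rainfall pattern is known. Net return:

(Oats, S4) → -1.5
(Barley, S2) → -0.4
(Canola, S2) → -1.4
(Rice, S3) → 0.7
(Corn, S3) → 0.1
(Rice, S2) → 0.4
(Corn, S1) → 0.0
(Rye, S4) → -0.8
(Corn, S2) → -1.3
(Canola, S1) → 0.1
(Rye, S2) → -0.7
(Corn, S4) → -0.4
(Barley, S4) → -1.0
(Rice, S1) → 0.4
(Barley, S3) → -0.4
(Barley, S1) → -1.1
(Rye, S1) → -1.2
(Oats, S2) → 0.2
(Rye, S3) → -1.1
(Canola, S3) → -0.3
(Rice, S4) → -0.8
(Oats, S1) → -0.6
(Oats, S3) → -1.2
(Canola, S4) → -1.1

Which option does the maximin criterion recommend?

Rice

Row minima: Oats=-1.5, Corn=-1.3, Barley=-1.1, Canola=-1.4, Rice=-0.8, Rye=-1.2
Best worst-case = -0.8 → Rice.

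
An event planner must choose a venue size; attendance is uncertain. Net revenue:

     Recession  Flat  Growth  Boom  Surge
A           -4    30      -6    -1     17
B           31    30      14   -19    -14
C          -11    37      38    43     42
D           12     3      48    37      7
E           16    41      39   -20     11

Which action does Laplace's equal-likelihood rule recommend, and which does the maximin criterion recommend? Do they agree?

laplace → C; maximin → D (disagree)

Row averages: A=7.2, B=8.4, C=29.8, D=21.4, E=17.4
Highest average = 29.8 → C.
Row minima: A=-6, B=-19, C=-11, D=3, E=-20
Best worst-case = 3 → D.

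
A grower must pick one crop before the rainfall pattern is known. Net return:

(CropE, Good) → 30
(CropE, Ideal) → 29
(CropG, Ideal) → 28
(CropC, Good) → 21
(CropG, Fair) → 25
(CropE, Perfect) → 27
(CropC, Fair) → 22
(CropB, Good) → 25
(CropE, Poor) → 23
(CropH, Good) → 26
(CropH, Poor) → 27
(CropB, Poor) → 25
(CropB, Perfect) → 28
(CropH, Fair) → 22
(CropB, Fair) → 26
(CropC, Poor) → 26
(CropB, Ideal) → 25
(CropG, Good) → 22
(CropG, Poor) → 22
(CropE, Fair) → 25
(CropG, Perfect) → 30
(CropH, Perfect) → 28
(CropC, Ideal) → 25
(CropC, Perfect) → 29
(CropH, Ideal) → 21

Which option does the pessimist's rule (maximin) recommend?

CropB

Row minima: CropC=21, CropG=22, CropE=23, CropH=21, CropB=25
Best worst-case = 25 → CropB.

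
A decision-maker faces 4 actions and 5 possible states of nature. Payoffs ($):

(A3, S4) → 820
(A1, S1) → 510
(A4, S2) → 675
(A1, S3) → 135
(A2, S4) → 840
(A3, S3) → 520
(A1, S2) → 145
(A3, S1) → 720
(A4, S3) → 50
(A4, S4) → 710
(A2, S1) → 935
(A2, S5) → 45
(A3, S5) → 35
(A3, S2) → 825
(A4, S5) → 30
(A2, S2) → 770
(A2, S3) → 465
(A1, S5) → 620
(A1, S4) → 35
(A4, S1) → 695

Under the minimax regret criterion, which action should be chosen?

Column bests: S1=935, S2=825, S3=520, S4=840, S5=620.
A1 regrets: 425, 680, 385, 805, 0 → max 805
A2 regrets: 0, 55, 55, 0, 575 → max 575
A3 regrets: 215, 0, 0, 20, 585 → max 585
A4 regrets: 240, 150, 470, 130, 590 → max 590
Smallest max regret = 575 → A2.

A2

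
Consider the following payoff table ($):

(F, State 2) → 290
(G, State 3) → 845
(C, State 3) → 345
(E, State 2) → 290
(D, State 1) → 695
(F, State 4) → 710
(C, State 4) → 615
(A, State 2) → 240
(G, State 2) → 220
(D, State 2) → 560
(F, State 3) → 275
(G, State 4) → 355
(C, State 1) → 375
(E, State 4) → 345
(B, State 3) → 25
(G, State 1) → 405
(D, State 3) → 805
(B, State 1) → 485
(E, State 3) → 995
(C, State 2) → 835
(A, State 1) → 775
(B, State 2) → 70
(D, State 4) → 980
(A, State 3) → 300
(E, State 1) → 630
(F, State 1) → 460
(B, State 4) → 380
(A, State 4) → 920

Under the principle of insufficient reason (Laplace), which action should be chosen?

D

Row averages: A=558.75, B=240, C=542.5, D=760, E=565, F=433.75, G=456.25
Highest average = 760 → D.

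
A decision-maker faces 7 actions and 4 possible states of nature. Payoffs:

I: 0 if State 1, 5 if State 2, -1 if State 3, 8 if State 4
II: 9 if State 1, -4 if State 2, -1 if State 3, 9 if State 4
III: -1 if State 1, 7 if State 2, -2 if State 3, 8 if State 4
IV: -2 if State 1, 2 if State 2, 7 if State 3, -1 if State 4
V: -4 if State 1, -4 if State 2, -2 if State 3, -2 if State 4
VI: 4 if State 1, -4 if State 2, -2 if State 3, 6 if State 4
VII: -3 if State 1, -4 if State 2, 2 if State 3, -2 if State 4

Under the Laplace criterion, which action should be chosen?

II

Row averages: I=3, II=3.25, III=3, IV=1.5, V=-3, VI=1, VII=-1.75
Highest average = 3.25 → II.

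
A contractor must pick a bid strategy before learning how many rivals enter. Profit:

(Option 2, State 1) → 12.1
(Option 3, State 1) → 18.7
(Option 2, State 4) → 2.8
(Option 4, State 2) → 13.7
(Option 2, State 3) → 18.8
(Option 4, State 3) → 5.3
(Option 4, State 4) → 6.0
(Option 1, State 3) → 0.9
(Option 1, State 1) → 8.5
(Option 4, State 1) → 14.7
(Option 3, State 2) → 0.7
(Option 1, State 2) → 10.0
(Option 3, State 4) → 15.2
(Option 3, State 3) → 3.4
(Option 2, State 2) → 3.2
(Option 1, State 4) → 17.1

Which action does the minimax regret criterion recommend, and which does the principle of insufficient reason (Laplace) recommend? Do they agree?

Column bests: State 1=18.7, State 2=13.7, State 3=18.8, State 4=17.1.
Option 1 regrets: 10.2, 3.7, 17.9, 0.0 → max 17.9
Option 2 regrets: 6.6, 10.5, 0.0, 14.3 → max 14.3
Option 3 regrets: 0.0, 13.0, 15.4, 1.9 → max 15.4
Option 4 regrets: 4.0, 0.0, 13.5, 11.1 → max 13.5
Smallest max regret = 13.5 → Option 4.
Row averages: Option 1=9.125, Option 2=9.225, Option 3=9.5, Option 4=9.925
Highest average = 9.925 → Option 4.

minimax regret → Option 4; laplace → Option 4 (agree)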